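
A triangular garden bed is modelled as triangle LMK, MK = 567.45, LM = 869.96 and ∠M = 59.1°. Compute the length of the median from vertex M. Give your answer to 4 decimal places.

629.6543

By the law of cosines, KL² = LM² + MK² − 2·LM·MK·cos M = 5.718e+05, so KL ≈ 756.18.
Median from M: ½√(2·LM² + 2·MK² − KL²) ≈ 629.65.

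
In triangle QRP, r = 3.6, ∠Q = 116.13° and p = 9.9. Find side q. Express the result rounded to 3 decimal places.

By the law of cosines, q² = r² + p² − 2·r·p·cos Q = 142.36, so q ≈ 11.932.

11.932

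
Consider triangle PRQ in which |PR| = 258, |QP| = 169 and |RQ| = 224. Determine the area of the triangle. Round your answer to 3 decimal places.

Semiperimeter s = (224 + 169 + 258)/2 = 325.5.
Heron's formula: area = √(325.5·101.5·156.5·67.5) ≈ 18682.

18681.751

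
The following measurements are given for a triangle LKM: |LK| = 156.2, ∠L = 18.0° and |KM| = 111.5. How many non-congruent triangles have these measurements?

2

|LK|·sin L = 156.2·sin(18.0°) ≈ 48.27.
Since |LK| sin L < |KM| < |LK| (48.27 < 111.5 < 156.2), two triangles exist.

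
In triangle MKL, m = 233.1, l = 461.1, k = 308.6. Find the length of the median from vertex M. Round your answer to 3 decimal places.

Median from M: ½√(2·k² + 2·l² − m²) ≈ 374.62.

374.619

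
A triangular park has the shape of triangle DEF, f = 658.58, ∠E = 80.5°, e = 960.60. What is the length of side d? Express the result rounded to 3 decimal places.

Law of sines: sin F = f·sin E/e ≈ 0.67619.
Since e ≥ f, only the acute value applies: ∠F ≈ 42.55°.
Then ∠D = 180° − ∠E − ∠F ≈ 56.95°.
Law of sines gives d = e·sin D/sin E ≈ 816.4.

816.397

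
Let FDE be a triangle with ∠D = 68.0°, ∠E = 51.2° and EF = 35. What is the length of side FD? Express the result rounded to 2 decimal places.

The third angle is ∠F = 180° − ∠D − ∠E = 60.80°.
Law of sines: FD = EF·sin E/sin D ≈ 29.419.

29.42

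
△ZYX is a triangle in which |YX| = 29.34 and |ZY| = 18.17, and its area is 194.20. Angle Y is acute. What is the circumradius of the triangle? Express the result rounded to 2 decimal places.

From area = ½·|ZY|·|YX|·sin Y, we get sin Y = 2·area/(|ZY|·|YX|) ≈ 0.72856.
Taking the acute solution, ∠Y ≈ 46.77°.
Law of cosines then gives |XZ| ≈ 21.463.
Circumradius = |XZ|/(2 sin Y) ≈ 14.73.

14.73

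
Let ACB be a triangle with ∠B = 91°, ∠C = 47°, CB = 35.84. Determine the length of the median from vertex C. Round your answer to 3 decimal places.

41.142

The third angle is ∠A = 180° − ∠C − ∠B = 42.00°.
Law of sines: BA = CB·sin C/sin A ≈ 39.173.
Law of sines: AC = CB·sin B/sin A ≈ 53.554.
Median from C: ½√(2·AC² + 2·CB² − BA²) ≈ 41.142.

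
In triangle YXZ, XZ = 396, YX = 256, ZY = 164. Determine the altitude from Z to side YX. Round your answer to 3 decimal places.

Semiperimeter s = (396 + 164 + 256)/2 = 408.
Heron's formula: area = √(408·12·244·152) ≈ 13475.
The altitude from Z has length 2·area/YX ≈ 105.28.

105.276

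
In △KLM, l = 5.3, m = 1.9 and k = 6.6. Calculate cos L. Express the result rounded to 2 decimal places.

0.76

By the law of cosines, cos L = (m² + k² − l²) / (2·m·k) ≈ 0.76077, so ∠L ≈ 40.47°.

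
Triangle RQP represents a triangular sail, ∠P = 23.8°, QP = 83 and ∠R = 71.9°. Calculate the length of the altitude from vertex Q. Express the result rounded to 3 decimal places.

The third angle is ∠Q = 180° − ∠P − ∠R = 84.30°.
Law of sines: PR = QP·sin Q/sin R ≈ 86.889.
Law of sines: RQ = QP·sin P/sin R ≈ 35.238.
Area = ½·QP·PR·sin P ≈ 1455.1.
The altitude from Q has length 2·area/PR ≈ 33.494.

h_Q ≈ 33.494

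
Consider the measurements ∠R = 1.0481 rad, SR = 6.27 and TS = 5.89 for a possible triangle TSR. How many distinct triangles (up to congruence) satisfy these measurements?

SR·sin R = 6.27·sin(1.0481 rad) ≈ 5.433.
Since SR sin R < TS < SR (5.433 < 5.89 < 6.27), two triangles exist.

2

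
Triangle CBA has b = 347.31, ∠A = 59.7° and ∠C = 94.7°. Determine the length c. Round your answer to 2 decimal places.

The third angle is ∠B = 180° − ∠A − ∠C = 25.60°.
Law of sines: c = b·sin C/sin B ≈ 801.1.

801.10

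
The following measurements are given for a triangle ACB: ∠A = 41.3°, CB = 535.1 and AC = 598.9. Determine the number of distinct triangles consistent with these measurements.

2

AC·sin A = 598.9·sin(41.3°) ≈ 395.3.
Since AC sin A < CB < AC (395.3 < 535.1 < 598.9), two triangles exist.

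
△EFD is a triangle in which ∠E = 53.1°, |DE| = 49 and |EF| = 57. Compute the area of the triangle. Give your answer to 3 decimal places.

area ≈ 1116.760

Area = ½·|DE|·|EF|·sin E ≈ 1116.8.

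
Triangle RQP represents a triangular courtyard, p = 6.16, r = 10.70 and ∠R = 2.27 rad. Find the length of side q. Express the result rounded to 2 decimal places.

Law of sines: sin P = p·sin R/r ≈ 0.44062.
Since r ≥ p, only the acute value applies: ∠P ≈ 0.456 rad.
Then ∠Q = π − ∠R − ∠P ≈ 0.415 rad.
Law of sines gives q = r·sin Q/sin R ≈ 5.6407.

5.64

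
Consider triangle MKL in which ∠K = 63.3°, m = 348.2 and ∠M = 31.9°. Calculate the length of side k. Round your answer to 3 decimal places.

The third angle is ∠L = 180° − ∠M − ∠K = 84.80°.
Law of sines: k = m·sin K/sin M ≈ 588.66.

588.663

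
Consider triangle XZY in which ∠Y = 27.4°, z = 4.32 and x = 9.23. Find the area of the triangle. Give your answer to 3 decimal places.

Area = ½·x·z·sin Y ≈ 9.1749.

area ≈ 9.175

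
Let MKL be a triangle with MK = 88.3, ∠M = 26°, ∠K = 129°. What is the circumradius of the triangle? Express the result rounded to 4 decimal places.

The third angle is ∠L = 180° − ∠M − ∠K = 25.00°.
Law of sines: KL = MK·sin M/sin L ≈ 91.591.
Law of sines: LM = MK·sin K/sin L ≈ 162.37.
Circumradius = MK/(2 sin L) ≈ 104.47.

R ≈ 104.4678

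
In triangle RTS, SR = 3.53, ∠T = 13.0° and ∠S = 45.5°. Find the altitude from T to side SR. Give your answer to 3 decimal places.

9.543

The third angle is ∠R = 180° − ∠T − ∠S = 121.50°.
Law of sines: TS = SR·sin R/sin T ≈ 13.38.
Law of sines: RT = SR·sin S/sin T ≈ 11.193.
Area = ½·SR·TS·sin S ≈ 16.844.
The altitude from T has length 2·area/SR ≈ 9.5432.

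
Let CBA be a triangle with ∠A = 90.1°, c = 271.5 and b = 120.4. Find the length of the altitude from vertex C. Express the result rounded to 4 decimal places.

By the law of cosines, a² = c² + b² − 2·c·b·cos A = 88323, so a ≈ 297.19.
Area = ½·c·b·sin A ≈ 16344.
The altitude from C has length 2·area/c ≈ 120.4.

120.3998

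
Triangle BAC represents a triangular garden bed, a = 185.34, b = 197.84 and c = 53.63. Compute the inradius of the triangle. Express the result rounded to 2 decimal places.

Semiperimeter s = (197.84 + 185.34 + 53.63)/2 = 218.41.
Heron's formula: area = √(218.41·20.565·33.065·164.78) ≈ 4946.8.
Inradius = area/s = 4946.8/218.41 ≈ 22.65.

r ≈ 22.65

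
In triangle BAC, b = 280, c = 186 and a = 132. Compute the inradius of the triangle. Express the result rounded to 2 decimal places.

Semiperimeter s = (280 + 132 + 186)/2 = 299.
Heron's formula: area = √(299·19·167·113) ≈ 10354.
Inradius = area/s = 10354/299 ≈ 34.629.

34.63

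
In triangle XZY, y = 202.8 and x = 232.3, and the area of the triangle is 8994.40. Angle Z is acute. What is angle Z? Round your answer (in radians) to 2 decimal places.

0.39

From area = ½·y·x·sin Z, we get sin Z = 2·area/(y·x) ≈ 0.38184.
Taking the acute solution, ∠Z ≈ 0.392 rad.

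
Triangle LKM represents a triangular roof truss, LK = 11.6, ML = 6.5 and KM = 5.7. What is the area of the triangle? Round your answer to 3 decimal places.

Semiperimeter s = (5.7 + 6.5 + 11.6)/2 = 11.9.
Heron's formula: area = √(11.9·6.2·5.4·0.3) ≈ 10.933.

10.933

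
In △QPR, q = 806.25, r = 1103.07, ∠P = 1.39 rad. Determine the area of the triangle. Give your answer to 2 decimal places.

Area = ½·r·q·sin P ≈ 4.3743e+05.

437427.25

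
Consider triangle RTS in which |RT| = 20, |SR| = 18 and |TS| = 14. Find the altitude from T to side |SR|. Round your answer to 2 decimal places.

13.60

Semiperimeter s = (14 + 18 + 20)/2 = 26.
Heron's formula: area = √(26·12·8·6) ≈ 122.38.
The altitude from T has length 2·area/|SR| ≈ 13.597.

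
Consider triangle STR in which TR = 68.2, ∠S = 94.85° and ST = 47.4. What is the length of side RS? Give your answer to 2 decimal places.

45.19

Law of sines: sin R = ST·sin S/TR ≈ 0.69253.
Since TR ≥ ST, only the acute value applies: ∠R ≈ 43.83°.
Then ∠T = 180° − ∠S − ∠R ≈ 41.32°.
Law of sines gives RS = TR·sin T/sin S ≈ 45.191.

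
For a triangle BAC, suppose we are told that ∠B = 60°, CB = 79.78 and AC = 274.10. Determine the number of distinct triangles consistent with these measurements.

1

CB·sin B = 79.78·sin(60°) ≈ 69.09.
Since AC ≥ CB, exactly one triangle exists.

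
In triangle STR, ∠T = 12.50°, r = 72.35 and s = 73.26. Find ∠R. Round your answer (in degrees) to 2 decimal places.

80.48

By the law of cosines, t² = r² + s² − 2·r·s·cos T = 252.11, so t ≈ 15.878.
Law of cosines again: cos R = (s² + t² − r²)/(2·s·t) ≈ 0.16532, so ∠R ≈ 80.48°.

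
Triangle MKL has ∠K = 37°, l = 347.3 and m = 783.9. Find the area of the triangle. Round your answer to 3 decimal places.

Area = ½·l·m·sin K ≈ 81922.

area ≈ 81921.610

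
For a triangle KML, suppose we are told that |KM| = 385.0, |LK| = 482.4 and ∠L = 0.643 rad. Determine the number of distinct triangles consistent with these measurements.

2

|LK|·sin L = 482.4·sin(0.643 rad) ≈ 289.2.
Since |LK| sin L < |KM| < |LK| (289.2 < 385.0 < 482.4), two triangles exist.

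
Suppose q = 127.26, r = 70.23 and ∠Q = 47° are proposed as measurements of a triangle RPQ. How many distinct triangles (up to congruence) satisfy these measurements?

1

r·sin Q = 70.23·sin(47°) ≈ 51.36.
Since q ≥ r, exactly one triangle exists.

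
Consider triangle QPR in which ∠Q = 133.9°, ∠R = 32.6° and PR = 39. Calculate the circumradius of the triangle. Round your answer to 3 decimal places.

27.063

The third angle is ∠P = 180° − ∠R − ∠Q = 13.50°.
Law of sines: RQ = PR·sin P/sin Q ≈ 12.635.
Law of sines: QP = PR·sin R/sin Q ≈ 29.161.
Circumradius = PR/(2 sin Q) ≈ 27.063.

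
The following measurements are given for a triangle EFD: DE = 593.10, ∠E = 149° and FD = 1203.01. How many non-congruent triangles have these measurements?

1

DE·sin E = 593.10·sin(149°) ≈ 305.5.
Since ∠E is not acute, a triangle exists only if FD > DE; here FD > DE, so there is exactly one triangle.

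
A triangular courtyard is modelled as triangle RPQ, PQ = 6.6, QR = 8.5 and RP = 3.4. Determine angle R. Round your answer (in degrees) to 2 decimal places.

By the law of cosines, cos R = (QR² + RP² − PQ²) / (2·QR·RP) ≈ 0.69637, so ∠R ≈ 45.86°.

45.86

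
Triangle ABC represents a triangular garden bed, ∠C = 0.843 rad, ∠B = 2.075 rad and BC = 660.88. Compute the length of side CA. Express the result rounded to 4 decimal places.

2609.6090

The third angle is ∠A = π − ∠B − ∠C = 0.224 rad.
Law of sines: CA = BC·sin B/sin A ≈ 2609.6.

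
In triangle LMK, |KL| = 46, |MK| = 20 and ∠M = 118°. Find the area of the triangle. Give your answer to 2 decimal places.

Law of sines: sin L = |MK|·sin M/|KL| ≈ 0.38389.
Since |KL| ≥ |MK|, only the acute value applies: ∠L ≈ 22.57°.
Then ∠K = 180° − ∠M − ∠L ≈ 39.43°.
Law of sines gives |LM| = |KL|·sin K/sin M ≈ 33.086.
Area = ½·|KL|·|MK|·sin K ≈ 292.13.

292.13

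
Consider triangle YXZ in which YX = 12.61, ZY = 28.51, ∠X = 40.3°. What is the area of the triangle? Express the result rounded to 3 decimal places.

Law of sines: sin Z = YX·sin X/ZY ≈ 0.28608.
Since ZY ≥ YX, only the acute value applies: ∠Z ≈ 16.62°.
Then ∠Y = 180° − ∠X − ∠Z ≈ 123.08°.
Law of sines gives XZ = ZY·sin Y/sin X ≈ 36.936.
Area = ½·ZY·YX·sin Y ≈ 150.62.

150.624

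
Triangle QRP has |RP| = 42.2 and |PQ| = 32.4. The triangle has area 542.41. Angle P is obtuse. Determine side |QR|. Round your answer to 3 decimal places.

From area = ½·|RP|·|PQ|·sin P, we get sin P = 2·area/(|RP|·|PQ|) ≈ 0.79341.
Taking the obtuse solution, ∠P ≈ 127.49°.
Law of cosines then gives |QR| ≈ 67.045.

67.045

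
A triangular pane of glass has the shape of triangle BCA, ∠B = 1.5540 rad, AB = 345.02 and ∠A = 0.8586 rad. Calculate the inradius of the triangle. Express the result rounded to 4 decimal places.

The third angle is ∠C = π − ∠A − ∠B = 0.7290 rad.
Law of sines: CA = AB·sin B/sin C ≈ 517.88.
Law of sines: BC = AB·sin A/sin C ≈ 392.06.
Area = ½·AB·CA·sin A ≈ 67624.
Semiperimeter s = (517.88+345.02+392.06)/2 = 627.48.
Inradius = area/s = 67624/627.48 ≈ 107.77.

r ≈ 107.7708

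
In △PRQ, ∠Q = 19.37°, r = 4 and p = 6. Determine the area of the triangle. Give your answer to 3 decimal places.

area ≈ 3.980

Area = ½·p·r·sin Q ≈ 3.98.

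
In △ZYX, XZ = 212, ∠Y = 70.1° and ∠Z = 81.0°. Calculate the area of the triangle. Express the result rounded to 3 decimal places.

The third angle is ∠X = 180° − ∠Z − ∠Y = 28.90°.
Law of sines: YX = XZ·sin Z/sin Y ≈ 222.69.
Law of sines: ZY = XZ·sin X/sin Y ≈ 108.96.
Area = ½·XZ·YX·sin X ≈ 11408.

area ≈ 11407.794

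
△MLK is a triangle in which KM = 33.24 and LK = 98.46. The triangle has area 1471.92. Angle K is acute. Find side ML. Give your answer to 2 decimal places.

89.10

From area = ½·LK·KM·sin K, we get sin K = 2·area/(LK·KM) ≈ 0.89948.
Taking the acute solution, ∠K ≈ 64.09°.
Law of cosines then gives ML ≈ 89.102.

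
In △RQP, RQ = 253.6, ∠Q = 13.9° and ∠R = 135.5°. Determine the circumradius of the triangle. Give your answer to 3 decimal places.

The third angle is ∠P = 180° − ∠R − ∠Q = 30.60°.
Law of sines: QP = RQ·sin R/sin P ≈ 349.19.
Law of sines: PR = RQ·sin Q/sin P ≈ 119.68.
Circumradius = RQ/(2 sin P) ≈ 249.1.

249.096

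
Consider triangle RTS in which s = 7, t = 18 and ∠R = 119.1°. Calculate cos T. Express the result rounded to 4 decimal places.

cos T ≈ 0.7077

By the law of cosines, r² = t² + s² − 2·t·s·cos R = 495.56, so r ≈ 22.261.
Law of cosines again: cos T = (s² + r² − t²)/(2·s·r) ≈ 0.70769, so ∠T ≈ 44.95°.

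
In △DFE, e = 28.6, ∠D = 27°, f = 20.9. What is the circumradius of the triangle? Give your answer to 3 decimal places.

By the law of cosines, d² = f² + e² − 2·f·e·cos D = 189.59, so d ≈ 13.769.
Area = ½·f·e·sin D ≈ 135.68.
Circumradius = d/(2 sin D) ≈ 15.165.

R ≈ 15.165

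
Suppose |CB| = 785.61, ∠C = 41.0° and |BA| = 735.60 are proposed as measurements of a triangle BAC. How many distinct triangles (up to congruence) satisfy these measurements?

2

|CB|·sin C = 785.61·sin(41.0°) ≈ 515.4.
Since |CB| sin C < |BA| < |CB| (515.4 < 735.60 < 785.61), two triangles exist.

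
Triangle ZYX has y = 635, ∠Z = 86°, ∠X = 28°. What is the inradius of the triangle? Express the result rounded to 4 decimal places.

The third angle is ∠Y = 180° − ∠X − ∠Z = 66.00°.
Law of sines: z = y·sin Z/sin Y ≈ 693.4.
Law of sines: x = y·sin X/sin Y ≈ 326.33.
Area = ½·y·z·sin X ≈ 1.0336e+05.
Semiperimeter s = (693.4+635+326.33)/2 = 827.36.
Inradius = area/s = 1.0336e+05/827.36 ≈ 124.92.

r ≈ 124.9225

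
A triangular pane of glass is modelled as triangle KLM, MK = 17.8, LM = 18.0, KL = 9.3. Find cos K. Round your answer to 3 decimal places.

By the law of cosines, cos K = (MK² + KL² − LM²) / (2·MK·KL) ≈ 0.23961, so ∠K ≈ 76.14°.

0.240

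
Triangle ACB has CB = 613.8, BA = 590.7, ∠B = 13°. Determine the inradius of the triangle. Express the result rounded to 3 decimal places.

r ≈ 60.741

By the law of cosines, AC² = CB² + BA² − 2·CB·BA·cos B = 19119, so AC ≈ 138.27.
Area = ½·CB·BA·sin B ≈ 40780.
Semiperimeter s = (613.8+590.7+138.27)/2 = 671.39.
Inradius = area/s = 40780/671.39 ≈ 60.741.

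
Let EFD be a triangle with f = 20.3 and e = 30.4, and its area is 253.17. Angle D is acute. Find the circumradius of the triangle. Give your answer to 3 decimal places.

From area = ½·e·f·sin D, we get sin D = 2·area/(e·f) ≈ 0.82049.
Taking the acute solution, ∠D ≈ 55.13°.
Law of cosines then gives d ≈ 25.113.
Circumradius = d/(2 sin D) ≈ 15.304.

R ≈ 15.304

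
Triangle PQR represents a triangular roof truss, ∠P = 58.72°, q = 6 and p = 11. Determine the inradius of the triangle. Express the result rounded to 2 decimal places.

Law of sines: sin Q = q·sin P/p ≈ 0.46617.
Since p ≥ q, only the acute value applies: ∠Q ≈ 27.79°.
Then ∠R = 180° − ∠P − ∠Q ≈ 93.49°.
Law of sines gives r = p·sin R/sin P ≈ 12.847.
Area = ½·p·q·sin R ≈ 32.939.
Semiperimeter s = (11+6+12.847)/2 = 14.923.
Inradius = area/s = 32.939/14.923 ≈ 2.2072.

2.21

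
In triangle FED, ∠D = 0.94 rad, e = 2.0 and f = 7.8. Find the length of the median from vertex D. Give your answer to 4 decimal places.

4.5618

By the law of cosines, d² = f² + e² − 2·f·e·cos D = 46.439, so d ≈ 6.8146.
Median from D: ½√(2·f² + 2·e² − d²) ≈ 4.5618.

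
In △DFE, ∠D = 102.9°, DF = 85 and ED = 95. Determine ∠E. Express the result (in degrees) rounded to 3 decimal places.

∠E ≈ 36.015°

By the law of cosines, FE² = ED² + DF² − 2·ED·DF·cos D = 19855, so FE ≈ 140.91.
Law of cosines again: cos E = (FE² + ED² − DF²)/(2·FE·ED) ≈ 0.80886, so ∠E ≈ 36.02°.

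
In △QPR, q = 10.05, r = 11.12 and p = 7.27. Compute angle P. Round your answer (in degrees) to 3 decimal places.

By the law of cosines, cos P = (r² + q² − p²) / (2·r·q) ≈ 0.76866, so ∠P ≈ 39.77°.

∠P ≈ 39.767°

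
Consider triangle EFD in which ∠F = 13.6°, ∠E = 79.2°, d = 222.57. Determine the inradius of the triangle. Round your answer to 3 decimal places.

23.196

The third angle is ∠D = 180° − ∠E − ∠F = 87.20°.
Law of sines: e = d·sin E/sin D ≈ 218.89.
Law of sines: f = d·sin F/sin D ≈ 52.398.
Area = ½·d·e·sin F ≈ 5727.8.
Semiperimeter s = (218.89+52.398+222.57)/2 = 246.93.
Inradius = area/s = 5727.8/246.93 ≈ 23.196.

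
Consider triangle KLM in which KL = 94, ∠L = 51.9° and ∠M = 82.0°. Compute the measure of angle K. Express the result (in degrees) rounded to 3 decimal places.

The third angle is ∠K = 180° − ∠L − ∠M = 46.10°.

46.100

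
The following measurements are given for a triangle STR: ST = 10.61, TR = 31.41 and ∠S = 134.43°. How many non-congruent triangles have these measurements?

ST·sin S = 10.61·sin(134.43°) ≈ 7.577.
Since ∠S is not acute, a triangle exists only if TR > ST; here TR > ST, so there is exactly one triangle.

1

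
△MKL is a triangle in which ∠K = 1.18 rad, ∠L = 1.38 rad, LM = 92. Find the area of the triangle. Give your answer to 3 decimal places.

The third angle is ∠M = π − ∠K − ∠L = 0.582 rad.
Law of sines: KL = LM·sin M/sin K ≈ 54.662.
Law of sines: MK = LM·sin L/sin K ≈ 97.696.
Area = ½·LM·KL·sin L ≈ 2468.8.

2468.818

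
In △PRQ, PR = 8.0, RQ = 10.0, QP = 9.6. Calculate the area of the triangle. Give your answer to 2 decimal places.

Semiperimeter s = (10 + 9.6 + 8)/2 = 13.8.
Heron's formula: area = √(13.8·3.8·4.2·5.8) ≈ 35.741.

35.74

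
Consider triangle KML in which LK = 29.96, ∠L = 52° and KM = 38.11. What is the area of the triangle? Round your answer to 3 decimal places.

570.881

Law of sines: sin M = LK·sin L/KM ≈ 0.61949.
Since KM ≥ LK, only the acute value applies: ∠M ≈ 38.28°.
Then ∠K = 180° − ∠L − ∠M ≈ 89.72°.
Law of sines gives ML = KM·sin K/sin L ≈ 48.362.
Area = ½·KM·LK·sin K ≈ 570.88.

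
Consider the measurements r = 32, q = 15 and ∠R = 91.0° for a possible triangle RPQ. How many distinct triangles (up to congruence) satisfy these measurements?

1

q·sin R = 15·sin(91.0°) ≈ 15.
Since ∠R is not acute, a triangle exists only if r > q; here r > q, so there is exactly one triangle.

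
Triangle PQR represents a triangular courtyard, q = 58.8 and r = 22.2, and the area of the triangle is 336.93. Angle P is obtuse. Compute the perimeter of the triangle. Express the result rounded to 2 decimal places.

159.65

From area = ½·q·r·sin P, we get sin P = 2·area/(q·r) ≈ 0.51623.
Taking the obtuse solution, ∠P ≈ 148.92°.
Law of cosines then gives p ≈ 78.653.
Perimeter = 78.653 + 58.8 + 22.2 = 159.65.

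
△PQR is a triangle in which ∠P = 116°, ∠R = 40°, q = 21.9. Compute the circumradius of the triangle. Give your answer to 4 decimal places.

26.9216

The third angle is ∠Q = 180° − ∠R − ∠P = 24.00°.
Law of sines: p = q·sin P/sin Q ≈ 48.394.
Law of sines: r = q·sin R/sin Q ≈ 34.61.
Circumradius = q/(2 sin Q) ≈ 26.922.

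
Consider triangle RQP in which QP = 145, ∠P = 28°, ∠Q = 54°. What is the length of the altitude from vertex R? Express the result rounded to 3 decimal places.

The third angle is ∠R = 180° − ∠Q − ∠P = 98.00°.
Law of sines: PR = QP·sin Q/sin R ≈ 118.46.
Law of sines: RQ = QP·sin P/sin R ≈ 68.742.
Area = ½·QP·PR·sin P ≈ 4032.
The altitude from R has length 2·area/QP ≈ 55.614.

h_R ≈ 55.614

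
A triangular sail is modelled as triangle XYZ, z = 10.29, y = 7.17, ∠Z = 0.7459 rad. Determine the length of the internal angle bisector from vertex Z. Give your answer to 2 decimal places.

t_Z ≈ 8.90

Law of sines: sin Y = y·sin Z/z ≈ 0.47287.
Since z ≥ y, only the acute value applies: ∠Y ≈ 0.4925 rad.
Then ∠X = π − ∠Z − ∠Y ≈ 1.9032 rad.
Law of sines gives x = z·sin X/sin Z ≈ 14.333.
The bisector from Z has length 2·x·y·cos(∠Z/2)/(x+y) ≈ 8.9014.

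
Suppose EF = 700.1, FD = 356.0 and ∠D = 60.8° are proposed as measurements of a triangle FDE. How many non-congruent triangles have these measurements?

FD·sin D = 356.0·sin(60.8°) ≈ 310.8.
Since EF ≥ FD, exactly one triangle exists.

1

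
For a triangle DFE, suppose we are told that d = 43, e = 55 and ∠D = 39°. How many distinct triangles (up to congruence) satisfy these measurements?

2

e·sin D = 55·sin(39°) ≈ 34.61.
Since e sin D < d < e (34.61 < 43 < 55), two triangles exist.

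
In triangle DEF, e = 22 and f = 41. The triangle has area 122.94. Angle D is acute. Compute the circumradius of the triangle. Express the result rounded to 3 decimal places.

R ≈ 38.005

From area = ½·e·f·sin D, we get sin D = 2·area/(e·f) ≈ 0.27259.
Taking the acute solution, ∠D ≈ 15.82°.
Law of cosines then gives d ≈ 20.72.
Circumradius = d/(2 sin D) ≈ 38.005.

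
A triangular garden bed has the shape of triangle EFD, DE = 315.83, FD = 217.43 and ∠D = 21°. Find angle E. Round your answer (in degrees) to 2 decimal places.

34.63

By the law of cosines, EF² = FD² + DE² − 2·FD·DE·cos D = 18805, so EF ≈ 137.13.
Law of cosines again: cos E = (DE² + EF² − FD²)/(2·DE·EF) ≈ 0.82288, so ∠E ≈ 34.63°.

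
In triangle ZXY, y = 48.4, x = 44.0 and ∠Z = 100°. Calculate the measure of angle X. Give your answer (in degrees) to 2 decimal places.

∠X ≈ 37.71°

By the law of cosines, z² = x² + y² − 2·x·y·cos Z = 5018.2, so z ≈ 70.839.
Law of cosines again: cos X = (y² + z² − x²)/(2·y·z) ≈ 0.79110, so ∠X ≈ 37.71°.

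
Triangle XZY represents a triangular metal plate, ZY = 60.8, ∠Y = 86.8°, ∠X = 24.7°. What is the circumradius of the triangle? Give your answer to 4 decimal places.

72.7504

The third angle is ∠Z = 180° − ∠Y − ∠X = 68.50°.
Law of sines: YX = ZY·sin Z/sin X ≈ 135.38.
Law of sines: XZ = ZY·sin Y/sin X ≈ 145.27.
Circumradius = ZY/(2 sin X) ≈ 72.75.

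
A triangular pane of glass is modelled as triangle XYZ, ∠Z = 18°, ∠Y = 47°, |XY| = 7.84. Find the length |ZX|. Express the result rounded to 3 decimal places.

18.555

The third angle is ∠X = 180° − ∠Y − ∠Z = 115.00°.
Law of sines: |ZX| = |XY|·sin Y/sin Z ≈ 18.555.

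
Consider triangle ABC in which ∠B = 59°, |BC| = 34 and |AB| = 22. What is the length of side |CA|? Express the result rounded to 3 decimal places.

By the law of cosines, |CA|² = |AB|² + |BC|² − 2·|AB|·|BC|·cos B = 869.5, so |CA| ≈ 29.487.

29.487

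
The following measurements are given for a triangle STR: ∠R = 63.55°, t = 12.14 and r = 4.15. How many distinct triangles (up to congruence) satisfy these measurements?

t·sin R = 12.14·sin(63.55°) ≈ 10.87.
Since r = 4.15 < 10.87 = t sin R, no triangle exists.

0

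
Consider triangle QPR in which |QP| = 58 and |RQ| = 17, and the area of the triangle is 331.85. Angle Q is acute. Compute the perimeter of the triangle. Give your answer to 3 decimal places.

From area = ½·|RQ|·|QP|·sin Q, we get sin Q = 2·area/(|RQ|·|QP|) ≈ 0.67312.
Taking the acute solution, ∠Q ≈ 42.31°.
Law of cosines then gives |PR| ≈ 46.847.
Perimeter = 46.847 + 17 + 58 = 121.85.

121.847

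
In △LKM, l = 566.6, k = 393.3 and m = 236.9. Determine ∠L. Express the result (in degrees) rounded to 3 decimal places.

∠L ≈ 126.266°

By the law of cosines, cos L = (k² + m² − l²) / (2·k·m) ≈ -0.59153, so ∠L ≈ 126.27°.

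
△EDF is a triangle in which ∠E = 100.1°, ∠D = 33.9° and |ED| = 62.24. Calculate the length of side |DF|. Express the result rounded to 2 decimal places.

85.18

The third angle is ∠F = 180° − ∠E − ∠D = 46.00°.
Law of sines: |DF| = |ED|·sin E/sin F ≈ 85.183.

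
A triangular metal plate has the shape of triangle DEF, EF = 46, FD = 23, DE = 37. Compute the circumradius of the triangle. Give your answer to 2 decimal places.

R ≈ 23.19

By the law of cosines, cos D = (FD² + DE² − EF²) / (2·FD·DE) ≈ -0.12808, so ∠D ≈ 97.36°.
Circumradius = EF/(2 sin D) ≈ 23.191.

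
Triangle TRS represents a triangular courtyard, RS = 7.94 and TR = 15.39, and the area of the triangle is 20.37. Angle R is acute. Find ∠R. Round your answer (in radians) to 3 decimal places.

From area = ½·TR·RS·sin R, we get sin R = 2·area/(TR·RS) ≈ 0.33340.
Taking the acute solution, ∠R ≈ 0.340 rad.

∠R ≈ 0.340 rad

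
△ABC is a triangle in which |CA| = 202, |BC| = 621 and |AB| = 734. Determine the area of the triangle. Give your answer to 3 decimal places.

Semiperimeter s = (621 + 202 + 734)/2 = 778.5.
Heron's formula: area = √(778.5·157.5·576.5·44.5) ≈ 56085.

56085.326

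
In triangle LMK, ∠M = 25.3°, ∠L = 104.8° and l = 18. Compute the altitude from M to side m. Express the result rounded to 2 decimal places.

13.77

The third angle is ∠K = 180° − ∠L − ∠M = 49.90°.
Law of sines: m = l·sin M/sin L ≈ 7.9564.
Law of sines: k = l·sin K/sin L ≈ 14.241.
Area = ½·l·m·sin K ≈ 54.774.
The altitude from M has length 2·area/m ≈ 13.769.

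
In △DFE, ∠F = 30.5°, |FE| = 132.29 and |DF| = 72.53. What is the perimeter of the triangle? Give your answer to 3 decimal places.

perimeter ≈ 283.729

By the law of cosines, |ED|² = |DF|² + |FE|² − 2·|DF|·|FE|·cos F = 6226.6, so |ED| ≈ 78.909.
Semiperimeter s = (132.29+78.909+72.53)/2 = 141.86.
Perimeter = 132.29 + 78.909 + 72.53 = 283.73.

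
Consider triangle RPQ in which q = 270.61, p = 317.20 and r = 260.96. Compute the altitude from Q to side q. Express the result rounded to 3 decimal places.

249.882

Semiperimeter s = (260.96 + 317.2 + 270.61)/2 = 424.38.
Heron's formula: area = √(424.38·163.43·107.19·153.77) ≈ 33810.
The altitude from Q has length 2·area/q ≈ 249.88.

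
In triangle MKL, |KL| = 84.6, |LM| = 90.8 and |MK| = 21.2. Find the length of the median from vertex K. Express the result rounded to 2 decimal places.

Median from K: ½√(2·|MK|² + 2·|KL|² − |LM|²) ≈ 41.739.

m_K ≈ 41.74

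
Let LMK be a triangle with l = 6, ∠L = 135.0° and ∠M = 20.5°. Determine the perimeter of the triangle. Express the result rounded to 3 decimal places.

perimeter ≈ 12.490

The third angle is ∠K = 180° − ∠L − ∠M = 24.50°.
Law of sines: m = l·sin M/sin L ≈ 2.9716.
Law of sines: k = l·sin K/sin L ≈ 3.5188.
Semiperimeter s = (6+2.9716+3.5188)/2 = 6.2452.
Perimeter = 6 + 2.9716 + 3.5188 = 12.49.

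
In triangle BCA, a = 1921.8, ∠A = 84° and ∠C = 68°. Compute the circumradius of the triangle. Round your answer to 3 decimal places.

966.193

The third angle is ∠B = 180° − ∠C − ∠A = 28.00°.
Law of sines: b = a·sin B/sin A ≈ 907.2.
Law of sines: c = a·sin C/sin A ≈ 1791.7.
Circumradius = a/(2 sin A) ≈ 966.19.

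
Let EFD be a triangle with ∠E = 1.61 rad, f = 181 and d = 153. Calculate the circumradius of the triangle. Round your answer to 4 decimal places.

120.8620

By the law of cosines, e² = f² + d² − 2·f·d·cos E = 58341, so e ≈ 241.54.
Area = ½·f·d·sin E ≈ 13836.
Circumradius = e/(2 sin E) ≈ 120.86.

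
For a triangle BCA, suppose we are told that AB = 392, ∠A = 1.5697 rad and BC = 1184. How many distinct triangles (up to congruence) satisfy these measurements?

AB·sin A = 392·sin(1.5697 rad) ≈ 392.
Since BC ≥ AB, exactly one triangle exists.

1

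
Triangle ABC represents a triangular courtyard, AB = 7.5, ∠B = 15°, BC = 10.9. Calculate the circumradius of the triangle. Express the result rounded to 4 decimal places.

By the law of cosines, CA² = AB² + BC² − 2·AB·BC·cos B = 17.131, so CA ≈ 4.139.
Area = ½·AB·BC·sin B ≈ 10.579.
Circumradius = CA/(2 sin B) ≈ 7.9959.

7.9959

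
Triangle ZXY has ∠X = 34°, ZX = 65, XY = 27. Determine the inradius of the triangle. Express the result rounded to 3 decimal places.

By the law of cosines, YZ² = ZX² + XY² − 2·ZX·XY·cos X = 2044.1, so YZ ≈ 45.211.
Area = ½·ZX·XY·sin X ≈ 490.69.
Semiperimeter s = (27+45.211+65)/2 = 68.606.
Inradius = area/s = 490.69/68.606 ≈ 7.1523.

r ≈ 7.152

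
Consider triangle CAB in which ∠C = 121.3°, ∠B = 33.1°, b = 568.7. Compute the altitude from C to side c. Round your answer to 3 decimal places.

The third angle is ∠A = 180° − ∠B − ∠C = 25.60°.
Law of sines: c = b·sin C/sin B ≈ 889.82.
Law of sines: a = b·sin A/sin B ≈ 449.97.
Area = ½·b·c·sin A ≈ 1.0933e+05.
The altitude from C has length 2·area/c ≈ 245.73.

h_C ≈ 245.727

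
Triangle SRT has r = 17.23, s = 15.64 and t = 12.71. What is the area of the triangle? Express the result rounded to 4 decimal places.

area ≈ 95.5637

Semiperimeter p = (15.64 + 17.23 + 12.71)/2 = 22.79.
Heron's formula: area = √(22.79·7.15·5.56·10.08) ≈ 95.564.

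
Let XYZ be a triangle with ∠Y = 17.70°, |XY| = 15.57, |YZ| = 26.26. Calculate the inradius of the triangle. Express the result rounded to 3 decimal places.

By the law of cosines, |ZX|² = |XY|² + |YZ|² − 2·|XY|·|YZ|·cos Y = 152.99, so |ZX| ≈ 12.369.
Area = ½·|XY|·|YZ|·sin Y ≈ 62.155.
Semiperimeter s = (26.26+12.369+15.57)/2 = 27.099.
Inradius = area/s = 62.155/27.099 ≈ 2.2936.

2.294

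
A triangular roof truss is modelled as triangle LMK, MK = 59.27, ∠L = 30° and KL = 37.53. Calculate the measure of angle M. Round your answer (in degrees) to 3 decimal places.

Law of sines: sin M = KL·sin L/MK ≈ 0.31660.
Since MK ≥ KL, only the acute value applies: ∠M ≈ 18.46°.
Then ∠K = 180° − ∠L − ∠M ≈ 131.54°.

∠M ≈ 18.458°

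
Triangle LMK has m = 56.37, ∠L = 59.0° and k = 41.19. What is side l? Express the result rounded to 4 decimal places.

49.8245

By the law of cosines, l² = m² + k² − 2·m·k·cos L = 2482.5, so l ≈ 49.824.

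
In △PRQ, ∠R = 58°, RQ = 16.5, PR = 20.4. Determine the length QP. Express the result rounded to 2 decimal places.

By the law of cosines, QP² = PR² + RQ² − 2·PR·RQ·cos R = 331.67, so QP ≈ 18.212.

18.21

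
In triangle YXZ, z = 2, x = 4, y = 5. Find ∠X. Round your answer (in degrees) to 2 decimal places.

By the law of cosines, cos X = (z² + y² − x²) / (2·z·y) ≈ 0.65000, so ∠X ≈ 49.46°.

∠X ≈ 49.46°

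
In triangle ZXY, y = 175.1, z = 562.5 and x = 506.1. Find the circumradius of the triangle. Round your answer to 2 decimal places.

By the law of cosines, cos Z = (x² + y² − z²) / (2·x·y) ≈ -0.16706, so ∠Z ≈ 99.62°.
Circumradius = z/(2 sin Z) ≈ 285.26.

R ≈ 285.26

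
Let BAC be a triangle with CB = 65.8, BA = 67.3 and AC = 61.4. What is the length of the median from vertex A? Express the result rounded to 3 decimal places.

Median from A: ½√(2·BA² + 2·AC² − CB²) ≈ 55.382.

m_A ≈ 55.382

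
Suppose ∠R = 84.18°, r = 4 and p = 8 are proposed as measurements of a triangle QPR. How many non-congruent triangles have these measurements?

0

p·sin R = 8·sin(84.18°) ≈ 7.959.
Since r = 4 < 7.959 = p sin R, no triangle exists.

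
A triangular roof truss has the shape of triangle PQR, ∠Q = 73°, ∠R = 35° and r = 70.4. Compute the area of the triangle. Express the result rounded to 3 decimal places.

The third angle is ∠P = 180° − ∠Q − ∠R = 72.00°.
Law of sines: p = r·sin P/sin R ≈ 116.73.
Law of sines: q = r·sin Q/sin R ≈ 117.38.
Area = ½·r·p·sin Q ≈ 3929.4.

3929.404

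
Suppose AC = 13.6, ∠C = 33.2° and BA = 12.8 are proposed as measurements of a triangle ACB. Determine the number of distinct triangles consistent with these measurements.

2

AC·sin C = 13.6·sin(33.2°) ≈ 7.447.
Since AC sin C < BA < AC (7.447 < 12.8 < 13.6), two triangles exist.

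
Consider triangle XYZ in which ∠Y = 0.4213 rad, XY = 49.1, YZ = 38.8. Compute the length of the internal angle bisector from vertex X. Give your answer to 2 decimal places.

By the law of cosines, ZX² = XY² + YZ² − 2·XY·YZ·cos Y = 439.26, so ZX ≈ 20.958.
Law of cosines again: cos X = (ZX² + XY² − YZ²)/(2·ZX·XY) ≈ 0.65333, so ∠X ≈ 0.8588 rad.
The bisector from X has length 2·ZX·XY·cos(∠X/2)/(ZX+XY) ≈ 26.71.

t_X ≈ 26.71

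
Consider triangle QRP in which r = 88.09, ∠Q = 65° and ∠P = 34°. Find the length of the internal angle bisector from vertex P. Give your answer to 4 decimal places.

80.6213

The third angle is ∠R = 180° − ∠P − ∠Q = 81.00°.
Law of sines: q = r·sin Q/sin R ≈ 80.832.
Law of sines: p = r·sin P/sin R ≈ 49.873.
The bisector from P has length 2·q·r·cos(∠P/2)/(q+r) ≈ 80.621.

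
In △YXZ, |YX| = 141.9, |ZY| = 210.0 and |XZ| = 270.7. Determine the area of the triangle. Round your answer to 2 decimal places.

14726.99

Semiperimeter s = (270.7 + 210 + 141.9)/2 = 311.3.
Heron's formula: area = √(311.3·40.6·101.3·169.4) ≈ 14727.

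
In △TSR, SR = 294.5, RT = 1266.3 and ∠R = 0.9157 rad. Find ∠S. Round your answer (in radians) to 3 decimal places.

∠S ≈ 2.014 rad

By the law of cosines, TS² = SR² + RT² − 2·SR·RT·cos R = 1.2358e+06, so TS ≈ 1111.7.
Law of cosines again: cos S = (TS² + SR² − RT²)/(2·TS·SR) ≈ -0.42906, so ∠S ≈ 2.0142 rad.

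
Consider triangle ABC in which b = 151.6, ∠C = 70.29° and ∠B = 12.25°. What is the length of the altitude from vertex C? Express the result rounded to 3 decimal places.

The third angle is ∠A = 180° − ∠B − ∠C = 97.46°.
Law of sines: a = b·sin A/sin B ≈ 708.45.
Law of sines: c = b·sin C/sin B ≈ 672.63.
Area = ½·b·a·sin C ≈ 50554.
The altitude from C has length 2·area/c ≈ 150.32.

150.317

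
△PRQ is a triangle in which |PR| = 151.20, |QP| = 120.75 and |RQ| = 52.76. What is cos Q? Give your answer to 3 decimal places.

cos Q ≈ -0.431

By the law of cosines, cos Q = (|RQ|² + |QP|² − |PR|²) / (2·|RQ|·|QP|) ≈ -0.43144, so ∠Q ≈ 115.56°.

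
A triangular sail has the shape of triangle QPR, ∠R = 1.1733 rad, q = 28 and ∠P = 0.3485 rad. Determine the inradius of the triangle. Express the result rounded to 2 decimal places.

3.90

The third angle is ∠Q = π − ∠P − ∠R = 1.6198 rad.
Law of sines: p = q·sin P/sin Q ≈ 9.5732.
Law of sines: r = q·sin R/sin Q ≈ 25.848.
Area = ½·q·p·sin R ≈ 123.57.
Semiperimeter s = (28+9.5732+25.848)/2 = 31.711.
Inradius = area/s = 123.57/31.711 ≈ 3.897.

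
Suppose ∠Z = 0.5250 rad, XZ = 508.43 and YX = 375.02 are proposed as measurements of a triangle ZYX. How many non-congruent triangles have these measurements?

2

XZ·sin Z = 508.43·sin(0.5250 rad) ≈ 254.8.
Since XZ sin Z < YX < XZ (254.8 < 375.02 < 508.43), two triangles exist.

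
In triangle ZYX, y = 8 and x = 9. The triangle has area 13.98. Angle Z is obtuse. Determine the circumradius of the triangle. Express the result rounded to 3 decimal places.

R ≈ 21.456

From area = ½·y·x·sin Z, we get sin Z = 2·area/(y·x) ≈ 0.38833.
Taking the obtuse solution, ∠Z ≈ 157.15°.
Law of cosines then gives z ≈ 16.664.
Circumradius = z/(2 sin Z) ≈ 21.456.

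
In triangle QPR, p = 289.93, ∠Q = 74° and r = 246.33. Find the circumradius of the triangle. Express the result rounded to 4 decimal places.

By the law of cosines, q² = p² + r² − 2·p·r·cos Q = 1.0537e+05, so q ≈ 324.6.
Area = ½·p·r·sin Q ≈ 34326.
Circumradius = q/(2 sin Q) ≈ 168.84.

168.8418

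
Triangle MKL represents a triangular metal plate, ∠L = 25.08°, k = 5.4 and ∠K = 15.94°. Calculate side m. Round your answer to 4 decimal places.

12.9051

The third angle is ∠M = 180° − ∠K − ∠L = 138.98°.
Law of sines: m = k·sin M/sin K ≈ 12.905.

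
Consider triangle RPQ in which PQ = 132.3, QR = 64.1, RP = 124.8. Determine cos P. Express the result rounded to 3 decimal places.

By the law of cosines, cos P = (RP² + PQ² − QR²) / (2·RP·PQ) ≈ 0.87728, so ∠P ≈ 28.68°.

0.877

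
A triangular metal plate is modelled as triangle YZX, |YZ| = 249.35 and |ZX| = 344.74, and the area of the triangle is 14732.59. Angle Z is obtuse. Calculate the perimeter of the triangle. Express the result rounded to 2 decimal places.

From area = ½·|YZ|·|ZX|·sin Z, we get sin Z = 2·area/(|YZ|·|ZX|) ≈ 0.34277.
Taking the obtuse solution, ∠Z ≈ 159.95°.
Law of cosines then gives |XY| ≈ 585.26.
Perimeter = 344.74 + 585.26 + 249.35 = 1179.3.

perimeter ≈ 1179.35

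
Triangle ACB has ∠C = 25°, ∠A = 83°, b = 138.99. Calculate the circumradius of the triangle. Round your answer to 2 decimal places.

The third angle is ∠B = 180° − ∠A − ∠C = 72.00°.
Law of sines: a = b·sin A/sin B ≈ 145.05.
Law of sines: c = b·sin C/sin B ≈ 61.763.
Circumradius = b/(2 sin B) ≈ 73.071.

R ≈ 73.07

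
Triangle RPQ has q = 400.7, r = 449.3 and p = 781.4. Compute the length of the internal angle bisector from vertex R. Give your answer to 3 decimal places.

By the law of cosines, cos R = (p² + q² − r²) / (2·p·q) ≈ 0.90908, so ∠R ≈ 24.62°.
The bisector from R has length 2·p·q·cos(∠R/2)/(p+q) ≈ 517.57.

t_R ≈ 517.565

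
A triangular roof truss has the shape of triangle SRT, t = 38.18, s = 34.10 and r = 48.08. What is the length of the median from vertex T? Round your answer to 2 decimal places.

Median from T: ½√(2·s² + 2·r² − t²) ≈ 37.052.

m_T ≈ 37.05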